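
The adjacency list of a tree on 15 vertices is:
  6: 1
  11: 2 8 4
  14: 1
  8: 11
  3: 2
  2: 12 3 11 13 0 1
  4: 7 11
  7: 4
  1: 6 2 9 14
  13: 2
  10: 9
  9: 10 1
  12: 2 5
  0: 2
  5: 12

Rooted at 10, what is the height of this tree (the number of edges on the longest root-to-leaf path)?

7 sits deepest: 10 – 9 – 1 – 2 – 11 – 4 – 7 — 6 edges from the root.

6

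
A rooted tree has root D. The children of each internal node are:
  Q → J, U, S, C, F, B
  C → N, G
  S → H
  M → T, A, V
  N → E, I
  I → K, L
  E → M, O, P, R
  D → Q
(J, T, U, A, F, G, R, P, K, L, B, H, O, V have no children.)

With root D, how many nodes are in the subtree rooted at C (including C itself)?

14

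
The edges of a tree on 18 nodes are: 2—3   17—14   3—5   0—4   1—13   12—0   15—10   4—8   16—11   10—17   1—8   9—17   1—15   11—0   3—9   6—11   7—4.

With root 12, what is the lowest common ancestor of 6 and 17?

0

6's ancestor chain is 6, 11, 0, 12 and 17's is 17, 10, 15, 1, 8, 4, 0, 12; they first meet at 0.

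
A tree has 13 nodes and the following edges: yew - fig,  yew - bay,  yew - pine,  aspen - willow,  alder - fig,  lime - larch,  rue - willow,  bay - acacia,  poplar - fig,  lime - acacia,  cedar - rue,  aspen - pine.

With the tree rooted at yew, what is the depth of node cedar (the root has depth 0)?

5

Climbing from cedar to the root: cedar–rue–willow–aspen–pine–yew. That's 5 steps.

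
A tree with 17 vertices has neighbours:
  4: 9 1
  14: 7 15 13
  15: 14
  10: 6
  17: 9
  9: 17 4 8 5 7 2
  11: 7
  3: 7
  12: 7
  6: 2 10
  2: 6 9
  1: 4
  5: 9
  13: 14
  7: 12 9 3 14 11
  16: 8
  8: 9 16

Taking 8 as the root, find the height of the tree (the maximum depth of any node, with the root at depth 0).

4

The longest root-to-leaf path is 8 → 9 → 7 → 14 → 15 (4 edges).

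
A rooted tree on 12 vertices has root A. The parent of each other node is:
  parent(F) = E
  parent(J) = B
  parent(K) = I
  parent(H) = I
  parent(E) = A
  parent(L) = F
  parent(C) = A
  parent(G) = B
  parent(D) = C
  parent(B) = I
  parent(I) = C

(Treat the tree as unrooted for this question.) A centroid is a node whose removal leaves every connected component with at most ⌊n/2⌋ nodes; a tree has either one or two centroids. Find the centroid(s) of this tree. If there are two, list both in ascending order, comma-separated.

Delete C: the remaining components have sizes 6, 4, 1. Max 6 ≤ 6, so C is a centroid.
Its neighbour I also leaves a largest component of size 6, so both are centroids.

C, I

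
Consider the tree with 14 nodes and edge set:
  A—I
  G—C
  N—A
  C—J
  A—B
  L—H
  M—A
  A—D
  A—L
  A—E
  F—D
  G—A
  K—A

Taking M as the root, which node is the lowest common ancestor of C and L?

A

C's ancestor chain is C, G, A, M and L's is L, A, M; they first meet at A.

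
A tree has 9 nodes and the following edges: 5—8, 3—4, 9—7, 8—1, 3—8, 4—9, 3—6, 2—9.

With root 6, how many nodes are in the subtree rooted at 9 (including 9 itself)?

3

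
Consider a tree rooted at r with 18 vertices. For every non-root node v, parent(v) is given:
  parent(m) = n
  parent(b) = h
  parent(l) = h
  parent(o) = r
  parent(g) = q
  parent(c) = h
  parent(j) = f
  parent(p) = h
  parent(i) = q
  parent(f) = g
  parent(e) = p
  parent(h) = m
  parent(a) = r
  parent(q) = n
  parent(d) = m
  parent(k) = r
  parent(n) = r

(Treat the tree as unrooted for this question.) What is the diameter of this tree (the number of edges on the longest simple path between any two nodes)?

BFS from e reaches j last, at distance 8; BFS from j confirms no node is farther.
Path: e–p–h–m–n–q–g–f–j.

8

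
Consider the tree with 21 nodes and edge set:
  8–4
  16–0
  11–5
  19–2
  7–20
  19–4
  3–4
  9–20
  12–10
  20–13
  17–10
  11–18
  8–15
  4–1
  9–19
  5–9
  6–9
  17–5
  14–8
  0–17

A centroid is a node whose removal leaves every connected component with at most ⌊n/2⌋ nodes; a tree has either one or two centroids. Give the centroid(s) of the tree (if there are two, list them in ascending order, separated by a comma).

9

If 9 is removed the pieces have sizes 8, 8, 3, 1, all ≤ ⌊21/2⌋ = 10.
No neighbour of 9 does as well, so 9 is the unique centroid.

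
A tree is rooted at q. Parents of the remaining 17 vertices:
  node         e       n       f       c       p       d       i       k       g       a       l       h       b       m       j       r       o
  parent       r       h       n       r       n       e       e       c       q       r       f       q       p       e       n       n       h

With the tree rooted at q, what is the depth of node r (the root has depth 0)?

Path from q to r: q → h → n → r, which has 3 edges.

3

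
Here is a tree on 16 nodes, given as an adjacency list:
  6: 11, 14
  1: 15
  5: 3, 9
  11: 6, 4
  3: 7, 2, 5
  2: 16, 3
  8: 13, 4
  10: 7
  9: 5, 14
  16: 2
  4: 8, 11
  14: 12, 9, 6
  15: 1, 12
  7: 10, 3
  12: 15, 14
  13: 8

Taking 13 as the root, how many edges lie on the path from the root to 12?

13–8–4–11–6–14–12 — 6 edges.

6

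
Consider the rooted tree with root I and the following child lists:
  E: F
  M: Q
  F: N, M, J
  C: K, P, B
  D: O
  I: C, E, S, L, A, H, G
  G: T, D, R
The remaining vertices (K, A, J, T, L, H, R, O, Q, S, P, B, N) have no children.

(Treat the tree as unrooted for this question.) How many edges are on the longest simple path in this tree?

7

A longest path is Q-M-F-E-I-G-D-O, with 7 edges.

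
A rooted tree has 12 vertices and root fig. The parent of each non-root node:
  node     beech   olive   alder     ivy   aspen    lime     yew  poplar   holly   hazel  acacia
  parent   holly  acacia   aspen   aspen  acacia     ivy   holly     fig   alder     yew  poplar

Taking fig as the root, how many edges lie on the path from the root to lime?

fig–poplar–acacia–aspen–ivy–lime — 5 edges.

5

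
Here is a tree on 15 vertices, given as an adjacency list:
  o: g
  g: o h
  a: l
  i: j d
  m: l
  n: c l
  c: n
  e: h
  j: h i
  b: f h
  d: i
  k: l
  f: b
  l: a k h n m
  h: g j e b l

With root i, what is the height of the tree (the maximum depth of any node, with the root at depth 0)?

5

c sits deepest: i–j–h–l–n–c — 5 edges from the root.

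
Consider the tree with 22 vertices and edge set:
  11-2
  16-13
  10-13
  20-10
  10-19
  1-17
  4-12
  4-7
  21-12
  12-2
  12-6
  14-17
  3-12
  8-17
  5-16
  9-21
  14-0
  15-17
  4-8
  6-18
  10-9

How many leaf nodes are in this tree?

10

Degree-1 nodes: 0, 1, 3, 5, 7, 11, 15, 18, 19, 20 — 10 of them.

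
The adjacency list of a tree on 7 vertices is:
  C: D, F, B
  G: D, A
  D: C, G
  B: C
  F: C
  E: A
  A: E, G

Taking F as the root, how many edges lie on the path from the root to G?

Climbing from G to the root: G–D–C–F. That's 3 steps.

3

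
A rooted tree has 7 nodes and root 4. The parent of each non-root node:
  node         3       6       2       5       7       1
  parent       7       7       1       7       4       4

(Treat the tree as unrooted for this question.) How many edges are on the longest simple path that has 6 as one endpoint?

A farthest node from 6 is 2.
The path 6 – 7 – 4 – 1 – 2 has 4 edges.

4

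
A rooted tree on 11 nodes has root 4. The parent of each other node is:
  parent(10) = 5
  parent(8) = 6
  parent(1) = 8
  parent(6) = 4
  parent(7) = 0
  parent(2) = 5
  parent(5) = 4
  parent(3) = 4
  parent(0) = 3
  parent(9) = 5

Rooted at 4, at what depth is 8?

Path from 4 to 8: 4 → 6 → 8, which has 2 edges.

2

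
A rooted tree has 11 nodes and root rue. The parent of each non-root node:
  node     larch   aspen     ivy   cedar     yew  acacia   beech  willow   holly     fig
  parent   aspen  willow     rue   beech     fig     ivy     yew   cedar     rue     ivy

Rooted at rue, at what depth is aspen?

7

Path from rue to aspen: rue – ivy – fig – yew – beech – cedar – willow – aspen, which has 7 edges.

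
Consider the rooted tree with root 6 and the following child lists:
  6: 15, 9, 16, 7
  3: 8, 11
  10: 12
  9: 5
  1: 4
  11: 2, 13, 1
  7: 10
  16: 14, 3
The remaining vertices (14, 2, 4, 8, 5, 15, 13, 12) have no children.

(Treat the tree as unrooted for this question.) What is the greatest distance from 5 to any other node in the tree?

7

A farthest node from 5 is 4.
The path 5 – 9 – 6 – 16 – 3 – 11 – 1 – 4 has 7 edges.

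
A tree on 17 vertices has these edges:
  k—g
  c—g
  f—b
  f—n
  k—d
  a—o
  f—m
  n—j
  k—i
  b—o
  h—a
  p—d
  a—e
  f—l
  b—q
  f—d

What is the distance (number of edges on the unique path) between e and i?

7

e - a - o - b - f - d - k - i: 7 edges.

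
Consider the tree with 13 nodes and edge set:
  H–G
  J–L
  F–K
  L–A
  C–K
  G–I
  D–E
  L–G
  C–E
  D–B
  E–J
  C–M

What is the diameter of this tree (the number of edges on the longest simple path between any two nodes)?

7

Starting from I, a farthest node is F at distance 7.
One longest path: I-G-L-J-E-C-K-F.
So the diameter is 7.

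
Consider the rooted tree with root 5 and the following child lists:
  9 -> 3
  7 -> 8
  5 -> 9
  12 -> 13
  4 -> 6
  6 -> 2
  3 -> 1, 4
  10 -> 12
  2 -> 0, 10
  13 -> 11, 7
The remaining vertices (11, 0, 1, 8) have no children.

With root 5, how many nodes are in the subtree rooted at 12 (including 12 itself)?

5

Descendants of 12 (including itself): 12, 13, 11, 7, 8. That's 5.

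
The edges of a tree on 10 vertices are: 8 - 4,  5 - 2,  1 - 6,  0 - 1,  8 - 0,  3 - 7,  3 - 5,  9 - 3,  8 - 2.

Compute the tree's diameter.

Starting from 6, a farthest node is 9 at distance 7.
One longest path: 6–1–0–8–2–5–3–9.
So the diameter is 7.

7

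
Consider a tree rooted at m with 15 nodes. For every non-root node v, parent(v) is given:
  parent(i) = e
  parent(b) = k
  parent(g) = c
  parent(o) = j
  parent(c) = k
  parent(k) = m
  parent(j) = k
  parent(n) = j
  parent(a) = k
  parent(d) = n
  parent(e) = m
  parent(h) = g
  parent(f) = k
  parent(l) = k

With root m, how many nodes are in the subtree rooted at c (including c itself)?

3

c's subtree: {c, g, h}, size 3.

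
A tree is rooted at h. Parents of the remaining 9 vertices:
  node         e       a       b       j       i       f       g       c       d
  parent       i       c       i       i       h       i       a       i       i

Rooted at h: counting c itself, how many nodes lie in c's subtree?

3

c's subtree: {c, a, g}, size 3.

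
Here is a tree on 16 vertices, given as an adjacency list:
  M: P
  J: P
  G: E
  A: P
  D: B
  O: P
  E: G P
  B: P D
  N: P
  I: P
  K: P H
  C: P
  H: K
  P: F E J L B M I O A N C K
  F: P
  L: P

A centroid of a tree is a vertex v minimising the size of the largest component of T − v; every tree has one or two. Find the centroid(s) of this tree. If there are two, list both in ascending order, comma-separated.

Delete P: the remaining components have sizes 2, 2, 2, 1, 1, 1, 1, 1, 1, 1, 1, 1. Max 2 ≤ 8, so P is a centroid.
No neighbour of P does as well, so P is the unique centroid.

P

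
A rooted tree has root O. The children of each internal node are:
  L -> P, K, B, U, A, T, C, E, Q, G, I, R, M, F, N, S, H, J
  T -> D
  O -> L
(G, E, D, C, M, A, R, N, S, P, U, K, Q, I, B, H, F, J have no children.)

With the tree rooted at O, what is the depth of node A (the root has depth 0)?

2

Path from O to A: O–L–A, which has 2 edges.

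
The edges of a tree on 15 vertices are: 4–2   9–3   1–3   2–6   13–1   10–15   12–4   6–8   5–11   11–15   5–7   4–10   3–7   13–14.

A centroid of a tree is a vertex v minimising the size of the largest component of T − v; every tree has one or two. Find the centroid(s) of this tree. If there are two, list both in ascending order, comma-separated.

11

Delete 11: the remaining components have sizes 7, 7. Max 7 ≤ 7, so 11 is a centroid.
Every other node leaves some component of size > 7, so the centroid is unique.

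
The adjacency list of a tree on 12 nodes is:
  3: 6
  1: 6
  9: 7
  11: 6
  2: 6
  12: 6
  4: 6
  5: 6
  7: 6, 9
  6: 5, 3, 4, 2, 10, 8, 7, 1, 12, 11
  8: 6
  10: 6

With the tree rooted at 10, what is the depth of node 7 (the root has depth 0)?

2

Path from 10 to 7: 10 – 6 – 7, which has 2 edges.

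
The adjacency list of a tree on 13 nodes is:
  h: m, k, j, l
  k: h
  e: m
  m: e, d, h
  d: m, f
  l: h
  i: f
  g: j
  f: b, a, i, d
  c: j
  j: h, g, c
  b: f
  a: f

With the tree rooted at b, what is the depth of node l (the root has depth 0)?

5

b → f → d → m → h → l — 5 edges.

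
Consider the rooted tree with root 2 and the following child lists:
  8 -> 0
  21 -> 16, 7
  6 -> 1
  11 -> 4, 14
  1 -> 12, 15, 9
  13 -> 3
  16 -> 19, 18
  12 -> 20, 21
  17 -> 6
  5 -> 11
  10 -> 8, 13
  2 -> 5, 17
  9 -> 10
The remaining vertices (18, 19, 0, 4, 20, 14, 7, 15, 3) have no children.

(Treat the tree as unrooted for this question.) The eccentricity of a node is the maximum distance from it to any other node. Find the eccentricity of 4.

10

A farthest node from 4 is 18 (19, 0, 3 also at distance 10).
The path 4–11–5–2–17–6–1–12–21–16–18 has 10 edges.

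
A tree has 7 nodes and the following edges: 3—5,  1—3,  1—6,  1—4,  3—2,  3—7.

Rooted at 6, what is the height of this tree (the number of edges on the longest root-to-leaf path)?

A deepest node is 7, reached by 6 → 1 → 3 → 7.
That path has 3 edges, so the height is 3.

3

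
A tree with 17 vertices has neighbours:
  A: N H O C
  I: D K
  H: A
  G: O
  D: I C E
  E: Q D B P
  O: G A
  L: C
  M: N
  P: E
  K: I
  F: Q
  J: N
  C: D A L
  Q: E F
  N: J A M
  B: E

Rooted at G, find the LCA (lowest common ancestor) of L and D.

C

Path L→root: L C A O G; path D→root: D C A O G.
First common node: C.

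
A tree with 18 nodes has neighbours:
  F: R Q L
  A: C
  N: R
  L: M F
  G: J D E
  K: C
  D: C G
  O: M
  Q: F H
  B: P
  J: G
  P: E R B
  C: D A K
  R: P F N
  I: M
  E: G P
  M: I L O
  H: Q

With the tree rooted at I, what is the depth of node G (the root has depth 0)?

7

I – M – L – F – R – P – E – G — 7 edges.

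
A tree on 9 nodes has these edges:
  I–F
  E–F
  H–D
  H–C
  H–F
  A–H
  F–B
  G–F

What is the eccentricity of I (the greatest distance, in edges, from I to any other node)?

The node farthest from I is D (C, A also at distance 3), via I–F–H–D — 3 edges.

3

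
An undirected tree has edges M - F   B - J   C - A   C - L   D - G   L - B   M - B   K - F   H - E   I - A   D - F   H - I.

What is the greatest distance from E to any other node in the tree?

The node farthest from E is G, via E – H – I – A – C – L – B – M – F – D – G — 10 edges.

10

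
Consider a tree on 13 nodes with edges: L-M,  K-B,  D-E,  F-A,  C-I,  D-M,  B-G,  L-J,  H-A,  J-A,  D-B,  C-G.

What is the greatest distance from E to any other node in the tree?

6

A farthest node from E is H (F also at distance 6).
The path E–D–M–L–J–A–H has 6 edges.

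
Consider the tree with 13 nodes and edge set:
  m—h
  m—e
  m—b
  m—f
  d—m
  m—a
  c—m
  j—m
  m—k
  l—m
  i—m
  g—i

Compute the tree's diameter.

3

BFS from g reaches f last, at distance 3; BFS from f confirms no node is farther.
Path: g - i - m - f.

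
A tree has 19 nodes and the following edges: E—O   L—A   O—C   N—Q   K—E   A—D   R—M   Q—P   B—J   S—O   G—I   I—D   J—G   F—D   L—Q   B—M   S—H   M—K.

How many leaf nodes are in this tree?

The leaves are C, F, H, N, P, R.
That is 6 leaves.

6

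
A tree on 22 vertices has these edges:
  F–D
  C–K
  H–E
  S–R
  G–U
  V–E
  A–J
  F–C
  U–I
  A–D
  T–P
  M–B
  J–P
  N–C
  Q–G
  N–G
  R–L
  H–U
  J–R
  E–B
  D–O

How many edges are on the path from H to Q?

Walking from H: H - U - G - Q. Length 3.

3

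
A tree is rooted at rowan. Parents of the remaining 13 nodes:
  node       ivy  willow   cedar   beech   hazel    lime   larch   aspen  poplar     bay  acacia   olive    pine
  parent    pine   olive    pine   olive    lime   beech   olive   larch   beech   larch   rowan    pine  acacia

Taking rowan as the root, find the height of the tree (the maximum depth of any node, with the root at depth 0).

hazel sits deepest: rowan–acacia–pine–olive–beech–lime–hazel — 6 edges from the root.

6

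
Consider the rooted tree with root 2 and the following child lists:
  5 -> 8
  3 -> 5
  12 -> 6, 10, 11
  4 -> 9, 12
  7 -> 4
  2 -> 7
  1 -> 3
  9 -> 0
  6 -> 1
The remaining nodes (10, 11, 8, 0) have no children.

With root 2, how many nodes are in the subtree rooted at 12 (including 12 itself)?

The subtree rooted at 12 contains: 12, 6, 10, 11, 1, 3, 5, 8 — 8 nodes.

8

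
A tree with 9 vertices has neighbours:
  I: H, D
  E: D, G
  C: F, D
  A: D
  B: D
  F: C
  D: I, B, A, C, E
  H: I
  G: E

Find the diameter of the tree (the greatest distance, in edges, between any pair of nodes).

BFS from H reaches G last, at distance 4; BFS from G confirms no node is farther.
Path: H - I - D - E - G.

4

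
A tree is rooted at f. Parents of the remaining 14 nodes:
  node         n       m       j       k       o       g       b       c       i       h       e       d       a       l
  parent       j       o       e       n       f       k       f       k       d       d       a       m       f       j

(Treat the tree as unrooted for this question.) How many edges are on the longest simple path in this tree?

A longest path is h – d – m – o – f – a – e – j – n – k – g, with 10 edges.

10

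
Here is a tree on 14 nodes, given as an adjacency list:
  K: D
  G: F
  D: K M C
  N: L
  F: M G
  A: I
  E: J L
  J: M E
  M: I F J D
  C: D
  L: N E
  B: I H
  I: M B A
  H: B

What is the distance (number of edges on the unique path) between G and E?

Walking from G: G – F – M – J – E. Length 4.

4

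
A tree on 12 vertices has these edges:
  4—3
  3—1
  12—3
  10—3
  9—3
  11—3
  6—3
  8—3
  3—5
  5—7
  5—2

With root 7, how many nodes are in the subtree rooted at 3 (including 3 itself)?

Descendants of 3 (including itself): 3, 9, 6, 12, 11, 8, 10, 4, 1. That's 9.

9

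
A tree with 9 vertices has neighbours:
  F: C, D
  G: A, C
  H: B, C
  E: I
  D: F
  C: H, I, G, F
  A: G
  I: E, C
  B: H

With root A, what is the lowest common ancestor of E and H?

C

E's ancestor chain is E, I, C, G, A and H's is H, C, G, A; they first meet at C.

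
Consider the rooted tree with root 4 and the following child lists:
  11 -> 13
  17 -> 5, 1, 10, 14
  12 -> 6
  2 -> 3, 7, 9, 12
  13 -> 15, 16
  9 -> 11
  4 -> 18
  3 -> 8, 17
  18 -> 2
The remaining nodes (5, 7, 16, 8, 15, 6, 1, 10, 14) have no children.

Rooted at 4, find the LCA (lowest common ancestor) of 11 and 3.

2

Ancestors of 11 (toward the root): 11, 9, 2, 18, 4.
Ancestors of 3: 3, 2, 18, 4.
The deepest node appearing in both lists is 2.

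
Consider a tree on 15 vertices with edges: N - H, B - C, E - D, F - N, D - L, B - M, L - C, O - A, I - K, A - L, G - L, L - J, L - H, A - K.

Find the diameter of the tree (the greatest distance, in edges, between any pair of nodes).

A longest path is I - K - A - L - C - B - M, with 6 edges.

6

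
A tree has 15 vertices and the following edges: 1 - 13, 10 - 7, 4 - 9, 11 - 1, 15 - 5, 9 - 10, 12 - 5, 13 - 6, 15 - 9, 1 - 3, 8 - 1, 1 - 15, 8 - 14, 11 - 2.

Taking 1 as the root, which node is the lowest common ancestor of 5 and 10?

15

Path 5→root: 5 15 1; path 10→root: 10 9 15 1.
First common node: 15.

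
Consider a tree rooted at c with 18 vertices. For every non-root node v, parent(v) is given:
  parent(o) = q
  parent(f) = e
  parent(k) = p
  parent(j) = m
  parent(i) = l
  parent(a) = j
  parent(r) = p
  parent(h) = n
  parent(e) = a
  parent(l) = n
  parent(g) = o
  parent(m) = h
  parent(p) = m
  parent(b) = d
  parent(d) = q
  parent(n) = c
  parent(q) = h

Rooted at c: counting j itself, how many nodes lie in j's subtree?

Descendants of j (including itself): j, a, e, f. That's 4.

4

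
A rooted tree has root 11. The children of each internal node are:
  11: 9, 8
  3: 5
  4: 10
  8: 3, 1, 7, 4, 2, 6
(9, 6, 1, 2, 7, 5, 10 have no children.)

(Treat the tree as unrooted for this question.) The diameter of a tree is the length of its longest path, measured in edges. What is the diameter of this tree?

4

Starting from 5, a farthest node is 10 at distance 4.
One longest path: 5–3–8–4–10.
So the diameter is 4.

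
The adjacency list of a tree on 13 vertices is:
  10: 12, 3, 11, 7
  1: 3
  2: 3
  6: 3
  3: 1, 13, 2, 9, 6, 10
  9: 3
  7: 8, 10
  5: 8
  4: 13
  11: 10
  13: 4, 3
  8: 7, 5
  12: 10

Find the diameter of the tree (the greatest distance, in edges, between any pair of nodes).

A longest path is 5-8-7-10-3-13-4, with 6 edges.

6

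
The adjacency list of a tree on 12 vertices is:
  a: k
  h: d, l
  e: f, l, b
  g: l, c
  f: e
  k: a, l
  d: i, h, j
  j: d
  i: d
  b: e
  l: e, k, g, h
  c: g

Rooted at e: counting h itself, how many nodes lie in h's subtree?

4

h's subtree: {h, d, i, j}, size 4.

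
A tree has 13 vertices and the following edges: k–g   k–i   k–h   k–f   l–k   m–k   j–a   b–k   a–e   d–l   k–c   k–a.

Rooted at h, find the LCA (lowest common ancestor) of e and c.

Path e→root: e a k h; path c→root: c k h.
First common node: k.

k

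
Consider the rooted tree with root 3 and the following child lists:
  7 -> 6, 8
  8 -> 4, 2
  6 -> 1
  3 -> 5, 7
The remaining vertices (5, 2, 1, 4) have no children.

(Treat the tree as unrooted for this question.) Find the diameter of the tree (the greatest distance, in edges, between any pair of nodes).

4

BFS from 5 reaches 2 last, at distance 4; BFS from 2 confirms no node is farther.
Path: 5–3–7–8–2.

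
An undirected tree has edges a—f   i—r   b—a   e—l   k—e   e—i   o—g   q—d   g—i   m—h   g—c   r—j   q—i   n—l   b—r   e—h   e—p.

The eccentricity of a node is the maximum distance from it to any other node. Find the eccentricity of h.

A farthest node from h is f.
The path h-e-i-r-b-a-f has 6 edges.

6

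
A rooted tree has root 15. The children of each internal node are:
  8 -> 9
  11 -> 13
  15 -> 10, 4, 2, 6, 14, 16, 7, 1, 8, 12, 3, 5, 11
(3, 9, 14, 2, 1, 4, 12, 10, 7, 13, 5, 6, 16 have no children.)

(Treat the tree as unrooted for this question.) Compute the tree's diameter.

4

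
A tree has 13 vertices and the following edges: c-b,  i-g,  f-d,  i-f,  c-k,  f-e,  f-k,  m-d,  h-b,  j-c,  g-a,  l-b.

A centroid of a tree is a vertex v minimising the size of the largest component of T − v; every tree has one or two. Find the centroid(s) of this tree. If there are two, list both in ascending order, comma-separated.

Removing f splits the tree into components of sizes 6, 3, 2, 1; the largest is 6 ≤ ⌊13/2⌋ = 6.
Every other node leaves some component of size > 6, so the centroid is unique.

f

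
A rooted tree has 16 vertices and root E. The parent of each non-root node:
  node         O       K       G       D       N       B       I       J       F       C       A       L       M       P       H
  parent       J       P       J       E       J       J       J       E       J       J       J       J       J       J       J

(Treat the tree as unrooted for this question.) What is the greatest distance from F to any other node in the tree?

3

Distances from F peak at 3, attained at K (D also at distance 3).
F–J–P–K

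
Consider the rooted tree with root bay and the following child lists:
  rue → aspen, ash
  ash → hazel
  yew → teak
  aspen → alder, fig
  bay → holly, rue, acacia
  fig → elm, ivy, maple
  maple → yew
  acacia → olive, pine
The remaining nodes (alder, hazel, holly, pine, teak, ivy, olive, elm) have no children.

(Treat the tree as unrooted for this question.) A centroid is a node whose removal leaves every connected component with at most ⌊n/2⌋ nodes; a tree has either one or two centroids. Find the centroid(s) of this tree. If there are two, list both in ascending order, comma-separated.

aspen, rue

Delete aspen: the remaining components have sizes 8, 6, 1. Max 8 ≤ 8, so aspen is a centroid.
rue is adjacent to aspen and is also a centroid (the largest component after removing it is likewise 8).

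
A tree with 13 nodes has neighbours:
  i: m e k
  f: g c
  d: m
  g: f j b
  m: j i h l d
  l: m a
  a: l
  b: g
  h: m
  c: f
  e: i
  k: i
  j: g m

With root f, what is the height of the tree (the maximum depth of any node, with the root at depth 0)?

5

The longest root-to-leaf path is f – g – j – m – l – a (5 edges).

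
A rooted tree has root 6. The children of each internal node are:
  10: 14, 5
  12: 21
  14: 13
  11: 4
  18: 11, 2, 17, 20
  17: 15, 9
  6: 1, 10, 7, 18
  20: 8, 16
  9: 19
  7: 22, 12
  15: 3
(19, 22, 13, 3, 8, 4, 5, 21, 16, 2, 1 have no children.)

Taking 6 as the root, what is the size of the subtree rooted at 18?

Descendants of 18 (including itself): 18, 20, 17, 2, 11, 8, 16, 9, 15, 4, 19, 3. That's 12.

12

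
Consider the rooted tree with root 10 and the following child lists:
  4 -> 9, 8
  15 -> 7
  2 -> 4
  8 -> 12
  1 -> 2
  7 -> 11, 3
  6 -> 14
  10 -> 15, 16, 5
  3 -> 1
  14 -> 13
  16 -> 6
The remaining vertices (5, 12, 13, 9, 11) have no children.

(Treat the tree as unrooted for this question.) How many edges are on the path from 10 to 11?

3

The path is 10 – 15 – 7 – 11, which has 3 edges.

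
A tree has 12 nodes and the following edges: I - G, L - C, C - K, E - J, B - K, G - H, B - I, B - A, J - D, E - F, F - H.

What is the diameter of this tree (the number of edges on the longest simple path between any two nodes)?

10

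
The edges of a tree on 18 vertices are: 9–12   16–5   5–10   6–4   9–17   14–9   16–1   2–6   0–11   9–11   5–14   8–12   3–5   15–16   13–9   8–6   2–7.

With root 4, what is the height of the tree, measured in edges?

The longest root-to-leaf path is 4 → 6 → 8 → 12 → 9 → 14 → 5 → 16 → 15 (8 edges).

8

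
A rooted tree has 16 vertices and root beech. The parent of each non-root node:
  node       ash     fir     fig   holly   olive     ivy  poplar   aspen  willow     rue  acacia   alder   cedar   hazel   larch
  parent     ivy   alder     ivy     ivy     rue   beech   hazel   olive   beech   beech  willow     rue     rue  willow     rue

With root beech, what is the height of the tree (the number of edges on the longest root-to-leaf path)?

A deepest node is aspen, reached by beech-rue-olive-aspen.
That path has 3 edges, so the height is 3.

3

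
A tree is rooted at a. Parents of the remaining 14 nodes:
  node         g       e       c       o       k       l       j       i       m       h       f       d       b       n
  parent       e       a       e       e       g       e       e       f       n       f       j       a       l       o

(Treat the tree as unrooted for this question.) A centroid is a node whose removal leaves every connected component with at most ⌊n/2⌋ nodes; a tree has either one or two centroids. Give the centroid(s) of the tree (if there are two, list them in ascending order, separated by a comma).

e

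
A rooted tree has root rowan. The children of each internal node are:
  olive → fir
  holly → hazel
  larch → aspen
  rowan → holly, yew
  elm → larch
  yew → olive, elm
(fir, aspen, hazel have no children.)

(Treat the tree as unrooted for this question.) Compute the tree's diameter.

6

Starting from hazel, a farthest node is aspen at distance 6.
One longest path: hazel–holly–rowan–yew–elm–larch–aspen.
So the diameter is 6.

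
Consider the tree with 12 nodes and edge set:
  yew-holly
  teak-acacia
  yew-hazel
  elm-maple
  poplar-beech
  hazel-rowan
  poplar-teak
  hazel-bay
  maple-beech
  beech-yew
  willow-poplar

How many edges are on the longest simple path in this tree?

6

BFS from acacia reaches rowan last, at distance 6; BFS from rowan confirms no node is farther.
Path: acacia - teak - poplar - beech - yew - hazel - rowan.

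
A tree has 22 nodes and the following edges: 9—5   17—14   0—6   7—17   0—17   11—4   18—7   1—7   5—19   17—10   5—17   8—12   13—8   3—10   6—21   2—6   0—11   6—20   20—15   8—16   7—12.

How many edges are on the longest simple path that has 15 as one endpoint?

The node farthest from 15 is 13 (16 also at distance 8), via 15–20–6–0–17–7–12–8–13 — 8 edges.

8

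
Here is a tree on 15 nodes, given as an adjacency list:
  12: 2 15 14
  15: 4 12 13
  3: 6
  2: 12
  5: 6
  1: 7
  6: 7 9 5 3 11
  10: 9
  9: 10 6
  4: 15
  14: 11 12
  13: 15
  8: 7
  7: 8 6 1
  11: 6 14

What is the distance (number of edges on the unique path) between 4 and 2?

Walking from 4: 4–15–12–2. Length 3.

3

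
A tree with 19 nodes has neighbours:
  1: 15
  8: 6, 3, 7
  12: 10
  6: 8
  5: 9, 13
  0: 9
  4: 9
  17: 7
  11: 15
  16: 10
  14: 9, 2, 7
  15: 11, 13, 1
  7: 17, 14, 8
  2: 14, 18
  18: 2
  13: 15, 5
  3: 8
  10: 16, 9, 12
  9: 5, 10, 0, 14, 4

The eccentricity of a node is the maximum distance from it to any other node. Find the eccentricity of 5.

Distances from 5 peak at 5, attained at 3 (6 also at distance 5).
5 – 9 – 14 – 7 – 8 – 3

5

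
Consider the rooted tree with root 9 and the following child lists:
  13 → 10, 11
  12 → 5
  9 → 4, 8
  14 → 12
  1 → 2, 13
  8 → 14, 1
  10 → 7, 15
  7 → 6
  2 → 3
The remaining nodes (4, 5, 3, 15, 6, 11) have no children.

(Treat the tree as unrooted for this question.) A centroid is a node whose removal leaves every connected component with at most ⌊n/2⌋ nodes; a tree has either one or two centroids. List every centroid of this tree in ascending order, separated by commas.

1

Removing 1 splits the tree into components of sizes 6, 6, 2; the largest is 6 ≤ ⌊15/2⌋ = 7.
No neighbour of 1 does as well, so 1 is the unique centroid.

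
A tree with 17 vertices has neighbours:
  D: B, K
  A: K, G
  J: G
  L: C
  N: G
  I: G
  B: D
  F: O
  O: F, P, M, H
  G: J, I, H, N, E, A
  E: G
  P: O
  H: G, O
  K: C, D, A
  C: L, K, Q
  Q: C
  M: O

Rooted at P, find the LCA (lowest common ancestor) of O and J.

O's ancestor chain is O, P and J's is J, G, H, O, P; they first meet at O.

O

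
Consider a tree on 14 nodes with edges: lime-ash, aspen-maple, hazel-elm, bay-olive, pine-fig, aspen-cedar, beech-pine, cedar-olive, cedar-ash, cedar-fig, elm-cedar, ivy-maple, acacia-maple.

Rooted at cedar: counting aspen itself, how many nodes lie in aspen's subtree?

4

The subtree rooted at aspen contains: aspen, maple, ivy, acacia — 4 nodes.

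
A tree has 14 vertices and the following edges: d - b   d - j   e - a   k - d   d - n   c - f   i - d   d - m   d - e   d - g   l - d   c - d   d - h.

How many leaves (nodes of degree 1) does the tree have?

11

Degree-1 nodes: a, b, f, g, h, i, j, k, l, m, n — 11 of them.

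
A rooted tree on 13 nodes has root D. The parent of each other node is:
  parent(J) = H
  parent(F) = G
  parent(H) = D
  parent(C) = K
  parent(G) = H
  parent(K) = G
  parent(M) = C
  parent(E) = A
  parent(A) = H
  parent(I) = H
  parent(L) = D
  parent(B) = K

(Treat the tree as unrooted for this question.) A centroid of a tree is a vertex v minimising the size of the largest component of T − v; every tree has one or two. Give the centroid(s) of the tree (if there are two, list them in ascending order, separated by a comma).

Removing H splits the tree into components of sizes 6, 2, 2, 1, 1; the largest is 6 ≤ ⌊13/2⌋ = 6.
Every other node leaves some component of size > 6, so the centroid is unique.

H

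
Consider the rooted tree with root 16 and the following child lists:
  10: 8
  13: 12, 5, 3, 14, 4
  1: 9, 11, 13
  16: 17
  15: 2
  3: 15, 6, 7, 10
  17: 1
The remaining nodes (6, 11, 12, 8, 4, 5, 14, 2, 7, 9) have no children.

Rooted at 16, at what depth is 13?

3

Climbing from 13 to the root: 13–1–17–16. That's 3 steps.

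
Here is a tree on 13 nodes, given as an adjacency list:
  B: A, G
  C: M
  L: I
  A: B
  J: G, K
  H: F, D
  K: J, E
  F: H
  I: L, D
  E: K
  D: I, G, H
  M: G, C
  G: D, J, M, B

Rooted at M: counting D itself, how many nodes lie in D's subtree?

5

D's subtree: {D, H, I, F, L}, size 5.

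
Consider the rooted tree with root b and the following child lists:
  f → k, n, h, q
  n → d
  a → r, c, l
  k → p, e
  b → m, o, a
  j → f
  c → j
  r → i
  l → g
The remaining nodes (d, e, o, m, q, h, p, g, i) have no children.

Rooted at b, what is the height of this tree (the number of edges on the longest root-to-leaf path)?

A deepest node is p, reached by b–a–c–j–f–k–p.
That path has 6 edges, so the height is 6.

6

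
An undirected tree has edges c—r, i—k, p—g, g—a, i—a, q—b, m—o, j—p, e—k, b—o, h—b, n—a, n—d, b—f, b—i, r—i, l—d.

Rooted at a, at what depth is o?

3

a – i – b – o — 3 edges.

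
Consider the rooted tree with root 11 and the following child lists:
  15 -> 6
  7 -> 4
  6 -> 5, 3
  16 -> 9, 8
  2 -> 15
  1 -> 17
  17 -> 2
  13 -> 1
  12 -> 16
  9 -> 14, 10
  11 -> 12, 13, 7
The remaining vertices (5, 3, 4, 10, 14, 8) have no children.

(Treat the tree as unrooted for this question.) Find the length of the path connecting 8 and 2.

7

Walking from 8: 8 - 16 - 12 - 11 - 13 - 1 - 17 - 2. Length 7.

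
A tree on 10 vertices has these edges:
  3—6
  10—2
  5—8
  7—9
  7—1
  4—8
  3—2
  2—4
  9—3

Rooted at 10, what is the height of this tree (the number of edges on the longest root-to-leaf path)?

5

A deepest node is 1, reached by 10–2–3–9–7–1.
That path has 5 edges, so the height is 5.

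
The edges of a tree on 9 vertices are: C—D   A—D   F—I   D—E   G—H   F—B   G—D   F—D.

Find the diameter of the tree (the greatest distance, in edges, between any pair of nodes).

4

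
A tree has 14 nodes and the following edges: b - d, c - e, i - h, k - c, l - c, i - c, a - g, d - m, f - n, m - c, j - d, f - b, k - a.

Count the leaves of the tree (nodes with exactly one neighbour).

Exactly 6 nodes have a single neighbour: e, g, h, j, l, n.

6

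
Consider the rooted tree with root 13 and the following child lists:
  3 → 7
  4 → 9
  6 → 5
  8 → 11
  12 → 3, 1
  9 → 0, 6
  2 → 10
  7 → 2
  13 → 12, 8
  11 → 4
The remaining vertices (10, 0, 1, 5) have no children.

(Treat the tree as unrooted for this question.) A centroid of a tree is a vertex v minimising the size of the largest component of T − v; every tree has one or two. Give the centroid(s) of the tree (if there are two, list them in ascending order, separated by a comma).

8, 13

If 8 is removed the pieces have sizes 7, 6, all ≤ ⌊14/2⌋ = 7.
13 is adjacent to 8 and is also a centroid (the largest component after removing it is likewise 7).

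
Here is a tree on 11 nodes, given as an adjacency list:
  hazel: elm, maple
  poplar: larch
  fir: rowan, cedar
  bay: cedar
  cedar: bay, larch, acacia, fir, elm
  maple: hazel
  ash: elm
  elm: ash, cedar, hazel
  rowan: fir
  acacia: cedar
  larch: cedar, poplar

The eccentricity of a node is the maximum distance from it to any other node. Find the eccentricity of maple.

5

The node farthest from maple is poplar (rowan also at distance 5), via maple–hazel–elm–cedar–larch–poplar — 5 edges.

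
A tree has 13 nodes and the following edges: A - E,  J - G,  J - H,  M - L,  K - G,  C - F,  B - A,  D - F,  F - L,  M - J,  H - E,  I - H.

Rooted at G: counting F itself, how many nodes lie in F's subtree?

3

F's subtree: {F, D, C}, size 3.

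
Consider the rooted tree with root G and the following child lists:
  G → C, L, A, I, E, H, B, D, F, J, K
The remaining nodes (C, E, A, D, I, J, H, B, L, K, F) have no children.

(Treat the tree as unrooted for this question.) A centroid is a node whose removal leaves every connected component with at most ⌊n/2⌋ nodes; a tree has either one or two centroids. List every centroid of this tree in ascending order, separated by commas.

G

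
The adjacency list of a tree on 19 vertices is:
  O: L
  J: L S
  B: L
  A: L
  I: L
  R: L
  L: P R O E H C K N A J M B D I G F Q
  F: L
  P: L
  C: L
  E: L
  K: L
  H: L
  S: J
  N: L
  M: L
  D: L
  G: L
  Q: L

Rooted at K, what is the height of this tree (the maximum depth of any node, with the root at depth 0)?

3

The longest root-to-leaf path is K–L–J–S (3 edges).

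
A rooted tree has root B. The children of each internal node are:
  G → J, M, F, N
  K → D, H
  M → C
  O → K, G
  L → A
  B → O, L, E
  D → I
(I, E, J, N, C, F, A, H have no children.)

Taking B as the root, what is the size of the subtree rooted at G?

6

The subtree rooted at G contains: G, F, M, J, N, C — 6 nodes.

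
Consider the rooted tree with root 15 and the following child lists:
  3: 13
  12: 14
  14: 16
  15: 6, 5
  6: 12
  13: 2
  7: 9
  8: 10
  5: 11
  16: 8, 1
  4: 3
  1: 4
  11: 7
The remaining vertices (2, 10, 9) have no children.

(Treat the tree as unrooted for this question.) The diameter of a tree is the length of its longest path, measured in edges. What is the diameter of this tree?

13

BFS from 9 reaches 2 last, at distance 13; BFS from 2 confirms no node is farther.
Path: 9–7–11–5–15–6–12–14–16–1–4–3–13–2.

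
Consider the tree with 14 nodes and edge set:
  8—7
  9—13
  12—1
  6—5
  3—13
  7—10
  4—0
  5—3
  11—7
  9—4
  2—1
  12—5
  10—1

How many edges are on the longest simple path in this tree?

10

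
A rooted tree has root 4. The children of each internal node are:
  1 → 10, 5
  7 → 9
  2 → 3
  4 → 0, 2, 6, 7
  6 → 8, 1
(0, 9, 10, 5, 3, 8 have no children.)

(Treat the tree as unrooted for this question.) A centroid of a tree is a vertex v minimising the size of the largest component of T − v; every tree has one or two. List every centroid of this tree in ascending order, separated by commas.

If 4 is removed the pieces have sizes 5, 2, 2, 1, all ≤ ⌊11/2⌋ = 5.
Every other node leaves some component of size > 5, so the centroid is unique.

4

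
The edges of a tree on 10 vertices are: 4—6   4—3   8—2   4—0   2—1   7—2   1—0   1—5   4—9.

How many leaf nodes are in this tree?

Degree-1 nodes: 3, 5, 6, 7, 8, 9 — 6 of them.

6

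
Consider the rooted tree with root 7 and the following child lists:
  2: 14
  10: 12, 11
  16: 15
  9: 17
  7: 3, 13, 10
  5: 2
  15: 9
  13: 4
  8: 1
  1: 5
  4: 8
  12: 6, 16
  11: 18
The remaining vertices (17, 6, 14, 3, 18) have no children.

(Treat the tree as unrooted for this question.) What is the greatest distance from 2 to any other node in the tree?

12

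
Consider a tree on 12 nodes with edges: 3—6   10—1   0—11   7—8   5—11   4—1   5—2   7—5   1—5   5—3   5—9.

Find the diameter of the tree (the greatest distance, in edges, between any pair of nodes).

Starting from 10, a farthest node is 0 at distance 4.
One longest path: 10–1–5–11–0.
So the diameter is 4.

4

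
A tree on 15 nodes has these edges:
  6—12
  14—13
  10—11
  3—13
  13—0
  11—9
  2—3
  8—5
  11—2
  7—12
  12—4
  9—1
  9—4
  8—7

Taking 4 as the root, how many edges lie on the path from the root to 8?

3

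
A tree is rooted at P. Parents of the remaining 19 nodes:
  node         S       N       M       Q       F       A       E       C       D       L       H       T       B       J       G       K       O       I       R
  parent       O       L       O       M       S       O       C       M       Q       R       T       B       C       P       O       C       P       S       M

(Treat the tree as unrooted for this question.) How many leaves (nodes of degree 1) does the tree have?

10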